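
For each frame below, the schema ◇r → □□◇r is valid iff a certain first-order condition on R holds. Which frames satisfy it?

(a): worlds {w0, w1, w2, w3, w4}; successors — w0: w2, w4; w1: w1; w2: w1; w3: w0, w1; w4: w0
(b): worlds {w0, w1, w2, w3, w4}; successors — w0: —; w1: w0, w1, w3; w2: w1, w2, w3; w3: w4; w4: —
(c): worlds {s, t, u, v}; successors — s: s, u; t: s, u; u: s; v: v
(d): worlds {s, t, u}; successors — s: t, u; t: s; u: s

(d)

The schema corresponds to a generalized confluence (Geach) condition: ∀x ∀y ∀z ((xRy ∧ xR²z) → ∃w (y = w ∧ zRw)).
(a): fails — w0Rw2, w0R²w1 but no w with w2=w and w1Rw.
(b): fails — w1Rw0, w1R²w0 but no w with w0=w and w0Rw.
(c): fails — sRu, sR²u but no w with u=w and uRw.
(d): condition met.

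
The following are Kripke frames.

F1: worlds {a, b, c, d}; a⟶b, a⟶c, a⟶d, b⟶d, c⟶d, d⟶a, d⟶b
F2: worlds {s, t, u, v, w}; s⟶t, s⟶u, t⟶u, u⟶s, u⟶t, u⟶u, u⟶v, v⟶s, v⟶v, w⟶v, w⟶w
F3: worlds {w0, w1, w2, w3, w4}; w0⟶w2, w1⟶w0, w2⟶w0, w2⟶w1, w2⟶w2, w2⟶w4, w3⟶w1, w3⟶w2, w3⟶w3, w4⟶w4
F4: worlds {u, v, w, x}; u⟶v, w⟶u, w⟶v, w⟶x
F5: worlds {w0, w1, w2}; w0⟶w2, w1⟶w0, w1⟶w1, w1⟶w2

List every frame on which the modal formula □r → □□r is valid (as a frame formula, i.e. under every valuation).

The schema corresponds to transitivity: ∀x ∀y ∀z (Rxy ∧ Ryz → Rxz).
F1: fails — Rcd and Rdb but not Rcb.
F2: fails — Rvs and Rsu but not Rvu.
F3: fails — Rw1w0 and Rw0w2 but not Rw1w2.
F4: condition met.
F5: condition met.
Valid on: F4, F5.

F4, F5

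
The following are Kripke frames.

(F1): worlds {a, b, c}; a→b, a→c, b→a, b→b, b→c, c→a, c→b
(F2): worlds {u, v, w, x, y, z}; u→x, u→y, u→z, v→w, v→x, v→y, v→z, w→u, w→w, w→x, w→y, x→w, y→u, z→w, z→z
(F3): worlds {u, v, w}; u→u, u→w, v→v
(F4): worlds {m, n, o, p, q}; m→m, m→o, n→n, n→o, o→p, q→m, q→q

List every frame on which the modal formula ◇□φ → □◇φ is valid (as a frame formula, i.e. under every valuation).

(F1)

Frame correspondent (Sahlqvist): ∀x ∀y ∀z (Rxy ∧ Rxz → ∃w (Ryw ∧ Rzw)) — i.e. convergence.
(F1): condition met.
(F2): fails — Ruz and Ruy but z and y have no common successor.
(F3): fails — Ruw and Ruw but w and w have no common successor.
(F4): fails — Rmo and Rmm but o and m have no common successor.
Valid on: (F1).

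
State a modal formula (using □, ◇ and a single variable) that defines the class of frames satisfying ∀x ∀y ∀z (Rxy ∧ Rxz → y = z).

◇s → □s

This is partial functionality; the standard corresponding axiom is CD: ◇s → □s.
Suppose ◇s→□s is valid. Take Rxy, Rxz and set V(s)={y}. Then ◇s at x, so □s at x, so s at z, i.e. z=y.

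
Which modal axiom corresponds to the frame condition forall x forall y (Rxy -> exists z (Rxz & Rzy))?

The condition is density. The C4 schema □□ψ → □ψ defines it.
Suppose □□ψ→□ψ is valid. Take Rxy and set V(ψ)={w : xR²w}. Then □□ψ at x, so □ψ at x, so ψ at y, i.e. ∃z(Rxz∧Rzy).

□□ψ → □ψ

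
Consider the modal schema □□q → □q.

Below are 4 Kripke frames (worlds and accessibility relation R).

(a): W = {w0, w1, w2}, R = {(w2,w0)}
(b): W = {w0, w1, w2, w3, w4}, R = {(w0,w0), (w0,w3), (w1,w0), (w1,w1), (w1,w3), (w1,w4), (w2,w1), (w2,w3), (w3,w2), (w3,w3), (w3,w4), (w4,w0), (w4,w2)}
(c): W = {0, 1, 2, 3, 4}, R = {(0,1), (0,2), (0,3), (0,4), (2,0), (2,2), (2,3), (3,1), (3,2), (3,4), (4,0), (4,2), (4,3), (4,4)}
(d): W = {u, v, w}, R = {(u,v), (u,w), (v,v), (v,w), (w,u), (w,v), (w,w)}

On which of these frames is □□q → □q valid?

This is the axiom for density; its first-order frame correspondent is ∀x ∀y (Rxy → ∃z (Rxz ∧ Rzy)).
(a): fails — Rw2w0 but no z with Rw2z and Rzw0.
(b): fails — Rw4w2 but no z with Rw4z and Rzw2.
(c): fails — R31 but no z with R3z and Rz1.
(d): ✓.

(d)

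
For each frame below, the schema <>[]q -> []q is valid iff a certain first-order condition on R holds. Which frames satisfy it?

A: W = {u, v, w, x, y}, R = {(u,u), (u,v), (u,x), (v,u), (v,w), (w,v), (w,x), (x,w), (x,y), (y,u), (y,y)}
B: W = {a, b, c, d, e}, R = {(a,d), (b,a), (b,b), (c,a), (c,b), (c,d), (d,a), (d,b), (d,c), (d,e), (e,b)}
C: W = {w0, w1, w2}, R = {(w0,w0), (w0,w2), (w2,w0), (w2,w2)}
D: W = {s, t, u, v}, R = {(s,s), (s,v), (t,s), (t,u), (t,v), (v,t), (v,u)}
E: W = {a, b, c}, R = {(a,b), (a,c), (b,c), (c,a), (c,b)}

C

Frame correspondent (Sahlqvist): forall x forall y forall z (Rxy & Rxz -> Ryz) — i.e. the Euclidean property.
A: fails — Ruv and Ruv but not Rvv.
B: fails — Rad and Rad but not Rdd.
C: holds.
D: fails — Rsv and Rsv but not Rvv.
E: fails — Rab and Rab but not Rbb.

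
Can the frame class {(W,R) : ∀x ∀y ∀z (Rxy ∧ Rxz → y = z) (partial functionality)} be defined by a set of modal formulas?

Definable; ◇q → □q defines it

This is a Sahlqvist condition; the CD axiom ◇q → □q defines it.
Suppose ◇q→□q is valid. Take Rxy, Rxz and set V(q)={y}. Then ◇q at x, so □q at x, so q at z, i.e. z=y.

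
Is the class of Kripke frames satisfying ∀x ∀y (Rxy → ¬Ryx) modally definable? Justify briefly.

Not definable by any modal formula

Modal frame validity is preserved under surjective bounded morphisms.
The 4-cycle (worlds w0,w1,w2,w3 with w0→w1→w2→w3→w0) is asymmetric. Mapping every world to a single reflexive point • is a surjective bounded morphism, and the reflexive point is not asymmetric (R•• but asymmetry requires ¬R••).
So no modal formula (or set of formulas) defines exactly the asymmetric frames.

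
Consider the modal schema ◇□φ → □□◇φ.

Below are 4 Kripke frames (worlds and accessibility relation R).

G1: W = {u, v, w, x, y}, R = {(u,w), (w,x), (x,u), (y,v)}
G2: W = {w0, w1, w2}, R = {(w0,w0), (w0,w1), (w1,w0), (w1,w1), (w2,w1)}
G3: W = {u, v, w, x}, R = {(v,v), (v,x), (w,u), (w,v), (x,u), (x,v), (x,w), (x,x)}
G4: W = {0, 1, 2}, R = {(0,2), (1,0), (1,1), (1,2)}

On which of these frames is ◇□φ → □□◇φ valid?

G2

The schema corresponds to a generalized confluence (Geach) condition: ∀x ∀y ∀z ((xRy ∧ xR²z) → ∃w (yRw ∧ zRw)).
G1: fails — uRw, uR²x but no t with wRt and xRt.
G2: ✓.
G3: fails — vRv, vR²u but no t with vRt and uRt.
G4: fails — 1R0, 1R²2 but no w with 0Rw and 2Rw.
Valid on: G2.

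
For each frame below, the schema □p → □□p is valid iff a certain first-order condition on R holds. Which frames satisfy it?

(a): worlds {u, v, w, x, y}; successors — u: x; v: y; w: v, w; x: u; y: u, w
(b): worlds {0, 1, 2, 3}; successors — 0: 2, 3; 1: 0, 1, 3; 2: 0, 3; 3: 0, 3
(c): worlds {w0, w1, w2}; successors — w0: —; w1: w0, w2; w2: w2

This is the axiom for transitivity; its first-order frame correspondent is ∀x ∀y ∀z (Rxy ∧ Ryz → Rxz).
(a): fails — Rxu and Rux but not Rxx.
(b): fails — R10 and R02 but not R12.
(c): ✓.

(c)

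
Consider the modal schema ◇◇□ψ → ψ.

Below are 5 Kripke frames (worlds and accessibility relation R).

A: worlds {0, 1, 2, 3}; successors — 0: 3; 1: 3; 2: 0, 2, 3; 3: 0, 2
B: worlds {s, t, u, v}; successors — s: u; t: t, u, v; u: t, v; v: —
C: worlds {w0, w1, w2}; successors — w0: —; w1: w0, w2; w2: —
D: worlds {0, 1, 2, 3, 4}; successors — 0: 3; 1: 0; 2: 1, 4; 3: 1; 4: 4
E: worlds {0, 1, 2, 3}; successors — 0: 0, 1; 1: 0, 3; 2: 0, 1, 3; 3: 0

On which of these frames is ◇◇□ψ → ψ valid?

Frame correspondent (Sahlqvist): ∀x ∀y (xR²y → ∃w (yRw ∧ x = w)) — i.e. a generalized confluence (Geach) condition.
A: fails — 0R²0 but no w with 0Rw and 0=w.
B: fails — sR²t but no w with tRw and s=w.
C: ✓.
D: fails — 2R²0 but no w with 0Rw and 2=w.
E: fails — 1R²1 but no w with 1Rw and 1=w.
Valid on: C.

C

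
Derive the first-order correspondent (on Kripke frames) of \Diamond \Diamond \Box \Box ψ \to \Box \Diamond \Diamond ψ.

\forall x \forall y \forall z ((x R^2 y \wedge xRz) \to \exists w (y R^2 w \wedge z R^2 w))

This is a Sahlqvist (Geach-type) schema ◇^2□^2ψ → □^1◇^2ψ.
First-order correspondent: \forall x \forall y \forall z ((x R^2 y \wedge xRz) \to \exists w (y R^2 w \wedge z R^2 w)).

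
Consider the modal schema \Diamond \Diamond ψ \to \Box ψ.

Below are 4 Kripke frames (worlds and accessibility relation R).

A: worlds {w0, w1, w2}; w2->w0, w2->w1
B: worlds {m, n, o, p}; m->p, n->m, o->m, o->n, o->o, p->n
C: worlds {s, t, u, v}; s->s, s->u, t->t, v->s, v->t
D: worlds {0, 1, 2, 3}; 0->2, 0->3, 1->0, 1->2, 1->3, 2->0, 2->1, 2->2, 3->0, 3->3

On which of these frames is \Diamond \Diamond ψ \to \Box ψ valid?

Frame correspondent (Sahlqvist): \forall x \forall y \forall z ((x R^2 y \wedge xRz) \to \exists w (y = w \wedge z = w)) — i.e. a generalized confluence (Geach) condition.
A: condition met.
B: fails — mR²n, mRp but n ≠ p.
C: fails — sR²s, sRu but s ≠ u.
D: fails — 0R²0, 0R2 but 0 ≠ 2.

A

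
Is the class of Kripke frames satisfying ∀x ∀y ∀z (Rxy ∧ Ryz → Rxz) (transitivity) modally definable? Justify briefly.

Yes: it is transitivity, defined by the 4 schema □p → □□p.
Suppose □p→□□p is valid. Take Rxy, Ryz and set V(p)={w : Rxw}. Then □p at x, so □□p at x, so □p at y, so p at z, i.e. Rxz.

Yes, by □p → □□p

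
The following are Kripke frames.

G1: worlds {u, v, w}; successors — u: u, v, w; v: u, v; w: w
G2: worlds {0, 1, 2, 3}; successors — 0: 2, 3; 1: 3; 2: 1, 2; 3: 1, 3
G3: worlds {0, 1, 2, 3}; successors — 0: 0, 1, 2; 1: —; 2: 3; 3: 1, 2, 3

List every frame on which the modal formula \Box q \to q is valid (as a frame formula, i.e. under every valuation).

G1

Frame correspondent (Sahlqvist): \forall x Rxx — i.e. reflexivity.
G1: holds.
G2: fails — world 0 does not see itself.
G3: fails — world 1 does not see itself.
Valid on: G1.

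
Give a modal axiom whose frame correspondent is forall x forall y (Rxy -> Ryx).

s → □◇s

The condition is symmetry. The B schema s → □◇s defines it.
Suppose s→□◇s is valid. Take Rxy and set V(s)={x}. Then s at x, so □◇s at x, so ◇s at y, so some z with Ryz has s; z=x, i.e. Ryx.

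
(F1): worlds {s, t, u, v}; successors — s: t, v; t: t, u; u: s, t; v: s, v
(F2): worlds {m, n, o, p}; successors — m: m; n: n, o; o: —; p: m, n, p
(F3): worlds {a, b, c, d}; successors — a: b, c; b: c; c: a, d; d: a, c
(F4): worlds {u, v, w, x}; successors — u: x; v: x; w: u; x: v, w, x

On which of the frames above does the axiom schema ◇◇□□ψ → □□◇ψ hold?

The schema corresponds to a generalized confluence (Geach) condition: ∀x ∀y ∀z ((xR²y ∧ xR²z) → ∃w (yR²w ∧ zRw)).
(F1): holds.
(F2): fails — nR²n, nR²o but no w with nR²w and oRw.
(F3): fails — cR²b, cR²a but no w with bR²w and aRw.
(F4): fails — uR²v, uR²w but no t with vR²t and wRt.

(F1)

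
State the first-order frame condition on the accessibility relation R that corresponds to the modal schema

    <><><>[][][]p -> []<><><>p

forall x forall y forall z ((x R^3 y & xRz) -> exists w (y R^3 w & z R^3 w))

This is a Sahlqvist (Geach-type) schema ◇^3□^3p → □^1◇^3p.
Minimal-valuation argument: fix x; take any y with xR^3y and any z with xR^1z. Set V(p) to the set of worlds R-reachable from y in exactly 3 steps. Then □^3p holds at y, so the antecedent holds at x; validity forces ◇^3p at z, giving a w with zR^3w and yR^3w.
First-order correspondent: forall x forall y forall z ((x R^3 y & xRz) -> exists w (y R^3 w & z R^3 w)).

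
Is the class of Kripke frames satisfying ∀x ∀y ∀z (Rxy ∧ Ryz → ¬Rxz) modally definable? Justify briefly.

If a class were modally definable it would be closed under surjective bounded morphisms (Goldblatt–Thomason).
The 7-cycle (worlds w0,w1,w2,w3,w4,w5,w6 with w0→w1→w2→w3→w4→w5→w6→w0) is intransitive. Mapping every world to a single reflexive point • is a surjective bounded morphism; the reflexive point is not intransitive (R••∧R•• but R••).
Hence intransitivity is not modally definable.

Not definable by any modal formula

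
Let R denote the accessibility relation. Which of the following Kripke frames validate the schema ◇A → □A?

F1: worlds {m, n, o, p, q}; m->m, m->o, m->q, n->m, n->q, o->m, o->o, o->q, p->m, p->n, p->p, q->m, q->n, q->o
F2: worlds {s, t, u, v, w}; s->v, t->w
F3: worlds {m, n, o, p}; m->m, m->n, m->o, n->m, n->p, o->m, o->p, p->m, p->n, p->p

Frame correspondent (Sahlqvist): ∀x ∀y ∀z (Rxy ∧ Rxz → y = z) — i.e. partial functionality.
F1: fails — m sees both m and o.
F2: satisfies the condition.
F3: fails — m sees both m and n.
Valid on: F2.

F2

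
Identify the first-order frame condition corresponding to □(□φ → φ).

Shift-reflexivity

This is the T□ axiom.
It corresponds to shift-reflexivity: ∀x ∀y (Rxy → Ryy).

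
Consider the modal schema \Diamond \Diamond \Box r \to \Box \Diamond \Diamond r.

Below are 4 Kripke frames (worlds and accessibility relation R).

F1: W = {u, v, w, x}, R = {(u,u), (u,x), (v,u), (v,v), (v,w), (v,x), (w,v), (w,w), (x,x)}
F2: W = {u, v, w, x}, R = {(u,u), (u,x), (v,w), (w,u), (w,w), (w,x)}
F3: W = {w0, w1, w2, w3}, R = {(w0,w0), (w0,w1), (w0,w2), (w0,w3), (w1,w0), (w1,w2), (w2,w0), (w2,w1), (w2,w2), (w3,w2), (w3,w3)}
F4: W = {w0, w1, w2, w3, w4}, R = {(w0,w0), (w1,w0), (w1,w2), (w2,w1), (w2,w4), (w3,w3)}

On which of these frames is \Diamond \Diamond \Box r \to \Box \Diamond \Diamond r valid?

Frame correspondent (Sahlqvist): \forall x \forall y \forall z ((x R^2 y \wedge xRz) \to \exists w (yRw \wedge z R^2 w)) — i.e. a generalized confluence (Geach) condition.
F1: fails — vR²w, vRu but no t with wRt and uR²t.
F2: fails — uR²u, uRx but no t with uRt and xR²t.
F3: holds.
F4: fails — w1R²w4, w1Rw0 but no w with w4Rw and w0R²w.
Valid on: F3.

F3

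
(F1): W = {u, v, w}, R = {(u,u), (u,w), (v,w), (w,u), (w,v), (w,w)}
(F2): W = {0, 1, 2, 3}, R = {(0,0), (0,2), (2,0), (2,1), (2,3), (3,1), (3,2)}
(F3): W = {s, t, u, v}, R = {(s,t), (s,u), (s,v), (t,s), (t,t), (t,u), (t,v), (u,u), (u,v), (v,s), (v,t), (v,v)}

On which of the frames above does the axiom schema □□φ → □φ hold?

(F1), (F3)

This is the axiom for density; its first-order frame correspondent is ∀x ∀y (Rxy → ∃z (Rxz ∧ Rzy)).
(F1): condition met.
(F2): fails — R32 but no z with R3z and Rz2.
(F3): condition met.
Valid on: (F1), (F3).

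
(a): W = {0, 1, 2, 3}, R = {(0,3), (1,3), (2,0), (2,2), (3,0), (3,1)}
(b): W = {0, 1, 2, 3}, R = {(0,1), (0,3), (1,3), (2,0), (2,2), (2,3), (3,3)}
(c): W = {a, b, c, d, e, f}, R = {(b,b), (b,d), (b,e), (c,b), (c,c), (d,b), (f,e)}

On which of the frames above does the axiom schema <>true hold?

(a), (b)

This is the axiom for seriality; its first-order frame correspondent is forall x exists y Rxy.
(a): holds.
(b): holds.
(c): fails — world a has no successor.
Valid on: (a), (b).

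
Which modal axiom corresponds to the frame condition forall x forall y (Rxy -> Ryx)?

The condition is symmetry. The B schema s → □◇s defines it.

s → □◇s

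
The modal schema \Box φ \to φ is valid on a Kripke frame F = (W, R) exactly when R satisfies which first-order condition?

Suppose □φ→φ is valid. At any x set V(φ)={w : Rxw}. Then □φ holds at x, so φ holds at x, i.e. Rxx.

reflexivity: \forall x Rxx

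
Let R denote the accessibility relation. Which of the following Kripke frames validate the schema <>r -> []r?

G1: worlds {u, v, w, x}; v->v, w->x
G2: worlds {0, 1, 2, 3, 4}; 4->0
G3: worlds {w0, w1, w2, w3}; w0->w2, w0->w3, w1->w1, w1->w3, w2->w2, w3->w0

G1, G2

Frame correspondent (Sahlqvist): forall x forall y forall z (Rxy & Rxz -> y = z) — i.e. partial functionality.
G1: ✓.
G2: ✓.
G3: fails — w0 sees both w2 and w3.
Valid on: G1, G2.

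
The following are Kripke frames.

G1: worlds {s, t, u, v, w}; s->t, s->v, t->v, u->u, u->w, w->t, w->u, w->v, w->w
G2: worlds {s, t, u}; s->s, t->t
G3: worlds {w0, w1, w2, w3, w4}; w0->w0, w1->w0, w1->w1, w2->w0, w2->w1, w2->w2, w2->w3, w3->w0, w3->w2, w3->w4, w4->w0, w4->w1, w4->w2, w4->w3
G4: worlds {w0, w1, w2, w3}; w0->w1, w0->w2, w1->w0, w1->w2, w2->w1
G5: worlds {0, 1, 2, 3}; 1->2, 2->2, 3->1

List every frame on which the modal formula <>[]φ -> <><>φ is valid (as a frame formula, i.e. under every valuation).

Frame correspondent (Sahlqvist): forall x forall y (xRy -> exists w (yRw & x R^2 w)) — i.e. a generalized confluence (Geach) condition.
G1: fails — sRv but no w* with vRw* and sR²w*.
G2: satisfies the condition.
G3: satisfies the condition.
G4: satisfies the condition.
G5: satisfies the condition.

G2, G3, G4, G5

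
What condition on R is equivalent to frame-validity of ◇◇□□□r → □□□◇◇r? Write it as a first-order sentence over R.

This is a Sahlqvist (Geach-type) schema ◇^2□^3r → □^3◇^2r.
Minimal-valuation argument: fix x; take any y with xR^2y and any z with xR^3z. Set V(r) to the set of worlds R-reachable from y in exactly 3 steps. Then □^3r holds at y, so the antecedent holds at x; validity forces ◇^2r at z, giving a w with zR^2w and yR^3w.
First-order correspondent: ∀x ∀y ∀z ((xR²y ∧ xR³z) → ∃w (yR³w ∧ zR²w)).

∀x ∀y ∀z ((xR²y ∧ xR³z) → ∃w (yR³w ∧ zR²w))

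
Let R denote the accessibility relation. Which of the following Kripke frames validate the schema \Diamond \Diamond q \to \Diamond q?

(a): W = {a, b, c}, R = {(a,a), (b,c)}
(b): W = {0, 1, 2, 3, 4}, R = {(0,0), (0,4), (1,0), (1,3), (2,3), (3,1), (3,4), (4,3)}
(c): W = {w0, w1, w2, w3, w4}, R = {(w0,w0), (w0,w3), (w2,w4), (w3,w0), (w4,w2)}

This is the axiom for transitivity; its first-order frame correspondent is \forall x \forall y \forall z (Rxy \wedge Ryz \to Rxz).
(a): condition met.
(b): fails — R10 and R04 but not R14.
(c): fails — Rw2w4 and Rw4w2 but not Rw2w2.
Valid on: (a).

(a)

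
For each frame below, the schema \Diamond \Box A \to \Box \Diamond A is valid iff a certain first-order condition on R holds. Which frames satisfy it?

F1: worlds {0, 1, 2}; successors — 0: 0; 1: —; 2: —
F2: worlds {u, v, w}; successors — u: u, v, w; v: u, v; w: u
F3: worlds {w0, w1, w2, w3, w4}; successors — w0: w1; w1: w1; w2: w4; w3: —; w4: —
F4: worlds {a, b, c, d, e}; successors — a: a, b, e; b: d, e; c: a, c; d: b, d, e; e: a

This is the axiom for convergence; its first-order frame correspondent is \forall x \forall y \forall z (Rxy \wedge Rxz \to \exists w (Ryw \wedge Rzw)).
F1: satisfies the condition.
F2: satisfies the condition.
F3: fails — Rw2w4 and Rw2w4 but w4 and w4 have no common successor.
F4: fails — Rab and Rae but b and e have no common successor.
Valid on: F1, F2.

F1, F2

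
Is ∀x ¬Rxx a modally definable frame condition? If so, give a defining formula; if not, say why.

If a class were modally definable it would be closed under surjective bounded morphisms (Goldblatt–Thomason).
The 4-cycle (worlds a,b,c,d with a→b→c→d→a) is irreflexive, and the map sending every world to a single reflexive point • is a surjective bounded morphism (forth: every edge maps to (•,•); back: every world has a successor). So any modal formula valid on the 4-cycle is also valid on the reflexive point, which is not irreflexive.
Hence irreflexivity is not modally definable.

No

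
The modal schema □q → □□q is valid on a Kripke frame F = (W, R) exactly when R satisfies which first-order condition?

Transitivity

This schema is the 4 axiom.
It corresponds to transitivity: ∀x ∀y ∀z (Rxy ∧ Ryz → Rxz).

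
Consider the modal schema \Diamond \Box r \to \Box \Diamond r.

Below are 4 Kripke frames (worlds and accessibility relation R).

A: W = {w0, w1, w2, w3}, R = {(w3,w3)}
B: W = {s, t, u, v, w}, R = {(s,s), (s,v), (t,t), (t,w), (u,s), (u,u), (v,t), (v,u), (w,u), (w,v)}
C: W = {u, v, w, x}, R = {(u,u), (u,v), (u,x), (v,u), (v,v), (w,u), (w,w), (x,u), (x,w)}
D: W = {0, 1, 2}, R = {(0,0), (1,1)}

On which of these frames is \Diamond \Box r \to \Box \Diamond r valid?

The schema corresponds to convergence: \forall x \forall y \forall z (Rxy \wedge Rxz \to \exists w (Ryw \wedge Rzw)).
A: satisfies the condition.
B: fails — Rsv and Rss but v and s have no common successor.
C: satisfies the condition.
D: satisfies the condition.
Valid on: A, C, D.

A, C, D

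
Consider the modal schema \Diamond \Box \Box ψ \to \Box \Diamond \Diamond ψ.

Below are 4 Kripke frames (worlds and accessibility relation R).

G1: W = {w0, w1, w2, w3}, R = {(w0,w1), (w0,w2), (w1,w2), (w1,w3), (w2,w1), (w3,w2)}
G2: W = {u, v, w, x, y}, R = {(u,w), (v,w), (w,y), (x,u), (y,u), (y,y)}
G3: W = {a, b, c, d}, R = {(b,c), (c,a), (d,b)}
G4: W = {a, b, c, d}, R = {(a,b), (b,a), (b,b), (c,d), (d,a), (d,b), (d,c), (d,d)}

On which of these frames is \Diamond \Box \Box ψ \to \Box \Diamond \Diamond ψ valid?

Frame correspondent (Sahlqvist): \forall x \forall y \forall z ((xRy \wedge xRz) \to \exists w (y R^2 w \wedge z R^2 w)) — i.e. a generalized confluence (Geach) condition.
G1: fails — w1Rw2, w1Rw3 but no w with w2R²w and w3R²w.
G2: holds.
G3: fails — bRc, bRc but no w with cR²w and cR²w.
G4: holds.

G2, G4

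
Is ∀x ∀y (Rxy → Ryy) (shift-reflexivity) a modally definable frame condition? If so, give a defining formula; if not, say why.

This is a Sahlqvist condition; the T□ axiom □(□q → q) defines it.

Definable; □(□q → q) defines it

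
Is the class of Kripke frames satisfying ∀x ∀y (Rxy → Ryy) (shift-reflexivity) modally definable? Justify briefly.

Definable; □(□r → r) defines it

The condition is shift-reflexivity. A defining modal formula is □(□r → r).
Suppose □(□r→r) is valid. Take Rxy and set V(r)={w : Ryw}. Then at y, □r holds; since □(□r→r) at x, □r→r at y, so r at y, i.e. Ryy.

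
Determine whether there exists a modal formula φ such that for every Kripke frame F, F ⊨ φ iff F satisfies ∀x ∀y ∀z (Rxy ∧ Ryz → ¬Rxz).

Not modally definable

Modal frame validity is preserved under surjective bounded morphisms.
The 5-cycle (worlds w0,w1,w2,w3,w4 with w0→w1→w2→w3→w4→w0) is intransitive. Mapping every world to a single reflexive point • is a surjective bounded morphism; the reflexive point is not intransitive (R••∧R•• but R••).
So the class is not modally definable.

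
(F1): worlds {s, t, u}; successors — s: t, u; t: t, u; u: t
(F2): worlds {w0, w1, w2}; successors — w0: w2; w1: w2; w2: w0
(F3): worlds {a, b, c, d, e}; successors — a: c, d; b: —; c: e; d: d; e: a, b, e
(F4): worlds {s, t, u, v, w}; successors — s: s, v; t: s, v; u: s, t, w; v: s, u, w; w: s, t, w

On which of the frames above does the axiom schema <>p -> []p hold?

This is the axiom for partial functionality; its first-order frame correspondent is forall x forall y forall z (Rxy & Rxz -> y = z).
(F1): fails — s sees both t and u.
(F2): ✓.
(F3): fails — a sees both c and d.
(F4): fails — s sees both s and v.

(F2)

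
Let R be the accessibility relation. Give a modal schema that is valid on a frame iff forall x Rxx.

□ψ → ψ

A defining formula is □ψ → ψ (the T axiom).
Suppose □ψ→ψ is valid. At any x set V(ψ)={w : Rxw}. Then □ψ holds at x, so ψ holds at x, i.e. Rxx.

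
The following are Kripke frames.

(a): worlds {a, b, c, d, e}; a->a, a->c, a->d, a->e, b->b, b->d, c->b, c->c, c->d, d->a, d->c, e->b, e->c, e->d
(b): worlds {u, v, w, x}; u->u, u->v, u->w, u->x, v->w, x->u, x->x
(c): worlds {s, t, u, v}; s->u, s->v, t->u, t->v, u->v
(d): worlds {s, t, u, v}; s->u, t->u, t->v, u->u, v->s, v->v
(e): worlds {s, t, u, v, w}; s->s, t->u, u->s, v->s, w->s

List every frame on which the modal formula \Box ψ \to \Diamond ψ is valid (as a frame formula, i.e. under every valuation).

(a), (d), (e)

Frame correspondent (Sahlqvist): \forall x \exists y Rxy — i.e. seriality.
(a): ✓.
(b): fails — world w has no successor.
(c): fails — world v has no successor.
(d): ✓.
(e): ✓.
Valid on: (a), (d), (e).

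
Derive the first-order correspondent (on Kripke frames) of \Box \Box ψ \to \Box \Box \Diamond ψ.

This is a Sahlqvist (Geach-type) schema ◇^0□^2ψ → □^2◇^1ψ.
First-order correspondent: \forall x \forall z (x R^2 z \to \exists w (x R^2 w \wedge zRw)).

\forall x \forall z (x R^2 z \to \exists w (x R^2 w \wedge zRw))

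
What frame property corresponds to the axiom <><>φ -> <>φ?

Equivalently (dual form): □φ → □□φ.
Suppose □φ→□□φ is valid. Take Rxy, Ryz and set V(φ)={w : Rxw}. Then □φ at x, so □□φ at x, so □φ at y, so φ at z, i.e. Rxz.

transitivity: forall x forall y forall z (Rxy & Ryz -> Rxz)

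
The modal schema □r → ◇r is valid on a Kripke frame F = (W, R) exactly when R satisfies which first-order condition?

This is the D axiom.
Its frame correspondent is seriality — ∀x ∃y Rxy.

Seriality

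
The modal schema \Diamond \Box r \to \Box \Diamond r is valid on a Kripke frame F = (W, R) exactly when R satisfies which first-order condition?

Suppose ◇□r→□◇r is valid. Take Rxy, Rxz and set V(r)={w : Ryw}. Then □r at y so ◇□r at x, so □◇r at x, so ◇r at z, giving w with Rzw and Ryw.
Conversely, any frame satisfying \forall x \forall y \forall z (Rxy \wedge Rxz \to \exists w (Ryw \wedge Rzw)) validates the schema.
So the correspondent is convergence.

convergence: \forall x \forall y \forall z (Rxy \wedge Rxz \to \exists w (Ryw \wedge Rzw))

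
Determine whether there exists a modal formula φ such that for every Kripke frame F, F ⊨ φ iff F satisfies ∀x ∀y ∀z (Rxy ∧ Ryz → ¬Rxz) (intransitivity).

Not definable by any modal formula

Modal frame validity is preserved under surjective bounded morphisms.
The 3-cycle (worlds a,b,c with a→b→c→a) is intransitive. Mapping every world to a single reflexive point • is a surjective bounded morphism; the reflexive point is not intransitive (R••∧R•• but R••).
So no modal formula (or set of formulas) defines exactly the intransitive frames.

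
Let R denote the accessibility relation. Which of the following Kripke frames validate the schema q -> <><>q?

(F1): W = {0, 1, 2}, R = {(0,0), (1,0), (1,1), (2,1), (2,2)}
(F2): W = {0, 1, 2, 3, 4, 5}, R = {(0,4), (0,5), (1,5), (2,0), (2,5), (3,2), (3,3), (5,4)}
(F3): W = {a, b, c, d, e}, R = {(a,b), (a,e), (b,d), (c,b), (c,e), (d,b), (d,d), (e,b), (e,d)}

(F1)

The schema corresponds to a generalized confluence (Geach) condition: forall x exists w (x = w & x R^2 w).
(F1): holds.
(F2): fails — at 0 but no w with 0=w and 0R²w.
(F3): fails — at a but no w with a=w and aR²w.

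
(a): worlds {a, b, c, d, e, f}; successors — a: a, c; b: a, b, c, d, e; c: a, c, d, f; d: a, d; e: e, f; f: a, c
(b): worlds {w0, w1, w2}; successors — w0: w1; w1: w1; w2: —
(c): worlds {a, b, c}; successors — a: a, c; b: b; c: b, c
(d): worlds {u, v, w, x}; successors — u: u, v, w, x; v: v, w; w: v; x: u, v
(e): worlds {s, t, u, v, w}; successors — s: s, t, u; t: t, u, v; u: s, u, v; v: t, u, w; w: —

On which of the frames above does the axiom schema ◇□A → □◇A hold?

Frame correspondent (Sahlqvist): ∀x ∀y ∀z (Rxy ∧ Rxz → ∃w (Ryw ∧ Rzw)) — i.e. convergence.
(a): fails — Rba and Rbe but a and e have no common successor.
(b): condition met.
(c): condition met.
(d): condition met.
(e): fails — Rvt and Rvw but t and w have no common successor.

(b), (c), (d)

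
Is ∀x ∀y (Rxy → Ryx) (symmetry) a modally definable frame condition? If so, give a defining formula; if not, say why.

This is a Sahlqvist condition; the B axiom r → □◇r defines it.
Suppose r→□◇r is valid. Take Rxy and set V(r)={x}. Then r at x, so □◇r at x, so ◇r at y, so some z with Ryz has r; z=x, i.e. Ryx.

Definable; r → □◇r defines it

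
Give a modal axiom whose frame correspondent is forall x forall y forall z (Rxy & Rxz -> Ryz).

◇p → □◇p

The condition is the Euclidean property. The 5 schema ◇p → □◇p defines it.
Suppose ◇p→□◇p is valid. Take Rxy, Rxz and set V(p)={y}. Then ◇p at x, so □◇p at x, so ◇p at z, so some w with Rzw has p; w=y, i.e. Rzy. By symmetry of the argument, Ryz.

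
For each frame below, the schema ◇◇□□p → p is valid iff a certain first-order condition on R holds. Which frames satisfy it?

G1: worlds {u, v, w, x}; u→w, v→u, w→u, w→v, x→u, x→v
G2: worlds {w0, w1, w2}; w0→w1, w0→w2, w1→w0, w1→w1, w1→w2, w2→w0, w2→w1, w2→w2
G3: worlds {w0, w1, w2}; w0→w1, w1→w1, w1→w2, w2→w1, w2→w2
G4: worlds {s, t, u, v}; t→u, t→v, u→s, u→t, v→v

The schema corresponds to a generalized confluence (Geach) condition: ∀x ∀y (xR²y → ∃w (yR²w ∧ x = w)).
G1: fails — uR²v but no t with vR²t and u=t.
G2: satisfies the condition.
G3: fails — w0R²w1 but no w with w1R²w and w0=w.
G4: fails — tR²s but no w with sR²w and t=w.

G2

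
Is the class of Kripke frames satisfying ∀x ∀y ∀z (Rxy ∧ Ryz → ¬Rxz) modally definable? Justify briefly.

Not definable by any modal formula

If a class were modally definable it would be closed under surjective bounded morphisms (Goldblatt–Thomason).
The 5-cycle (worlds a,b,c,d,e with a→b→c→d→e→a) is intransitive. Mapping every world to a single reflexive point • is a surjective bounded morphism; the reflexive point is not intransitive (R••∧R•• but R••).
Hence intransitivity is not modally definable.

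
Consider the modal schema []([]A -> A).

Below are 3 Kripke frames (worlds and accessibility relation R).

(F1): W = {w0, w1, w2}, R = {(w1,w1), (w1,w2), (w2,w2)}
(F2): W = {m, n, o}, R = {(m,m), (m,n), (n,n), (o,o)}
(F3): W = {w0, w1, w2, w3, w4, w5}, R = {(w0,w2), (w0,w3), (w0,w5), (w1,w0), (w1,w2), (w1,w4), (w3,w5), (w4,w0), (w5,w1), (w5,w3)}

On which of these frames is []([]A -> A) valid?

Frame correspondent (Sahlqvist): forall x forall y (Rxy -> Ryy) — i.e. shift-reflexivity.
(F1): holds.
(F2): holds.
(F3): fails — Rw1w2 but not Rw2w2.

(F1), (F2)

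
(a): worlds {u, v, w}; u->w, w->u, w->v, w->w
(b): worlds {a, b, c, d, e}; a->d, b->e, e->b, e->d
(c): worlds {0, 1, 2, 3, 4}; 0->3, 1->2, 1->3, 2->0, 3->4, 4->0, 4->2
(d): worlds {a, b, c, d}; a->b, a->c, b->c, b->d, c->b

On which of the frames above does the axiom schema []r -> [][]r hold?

This is the axiom for transitivity; its first-order frame correspondent is forall x forall y forall z (Rxy & Ryz -> Rxz).
(a): fails — Ruw and Rwu but not Ruu.
(b): fails — Reb and Rbe but not Ree.
(c): fails — R34 and R40 but not R30.
(d): fails — Rbc and Rcb but not Rbb.

none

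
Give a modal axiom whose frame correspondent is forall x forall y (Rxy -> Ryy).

□(□ψ → ψ)

A defining formula is □(□ψ → ψ) (the T□ axiom).
Suppose □(□ψ→ψ) is valid. Take Rxy and set V(ψ)={w : Ryw}. Then at y, □ψ holds; since □(□ψ→ψ) at x, □ψ→ψ at y, so ψ at y, i.e. Ryy.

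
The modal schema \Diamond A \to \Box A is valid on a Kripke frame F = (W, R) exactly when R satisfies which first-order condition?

Suppose ◇A→□A is valid. Take Rxy, Rxz and set V(A)={y}. Then ◇A at x, so □A at x, so A at z, i.e. z=y.
Conversely, any frame satisfying \forall x \forall y \forall z (Rxy \wedge Rxz \to y = z) validates the schema.
So the correspondent is partial functionality.

partial functionality: \forall x \forall y \forall z (Rxy \wedge Rxz \to y = z)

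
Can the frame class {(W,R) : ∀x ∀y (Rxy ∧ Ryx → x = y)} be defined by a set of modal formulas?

Not definable by any modal formula

Modal frame validity is preserved under surjective bounded morphisms.
The 6-cycle (worlds 0,1,2,3,4,5 with 0→1→2→3→4→5→0) is antisymmetric. Sending even-indexed worlds to • and odd-indexed worlds to ∘ is a surjective bounded morphism onto the two-world frame with •↔∘, which is not antisymmetric.
Hence antisymmetry is not modally definable.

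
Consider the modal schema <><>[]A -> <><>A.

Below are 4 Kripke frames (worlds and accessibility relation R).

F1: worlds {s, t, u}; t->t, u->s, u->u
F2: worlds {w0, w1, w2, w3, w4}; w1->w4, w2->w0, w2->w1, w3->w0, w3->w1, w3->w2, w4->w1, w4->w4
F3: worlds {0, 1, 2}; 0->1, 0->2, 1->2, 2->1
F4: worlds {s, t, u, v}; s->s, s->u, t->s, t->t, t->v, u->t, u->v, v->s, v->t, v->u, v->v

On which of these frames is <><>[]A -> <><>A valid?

F4

The schema corresponds to a generalized confluence (Geach) condition: forall x forall y (x R^2 y -> exists w (yRw & x R^2 w)).
F1: fails — uR²s but no w with sRw and uR²w.
F2: fails — w3R²w0 but no w with w0Rw and w3R²w.
F3: fails — 1R²1 but no w with 1Rw and 1R²w.
F4: satisfies the condition.
Valid on: F4.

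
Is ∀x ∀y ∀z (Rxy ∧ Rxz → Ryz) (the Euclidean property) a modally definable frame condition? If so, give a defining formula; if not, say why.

Yes — defined by ◇r → □◇r

This is a Sahlqvist condition; the 5 axiom ◇r → □◇r defines it.
Suppose ◇r→□◇r is valid. Take Rxy, Rxz and set V(r)={y}. Then ◇r at x, so □◇r at x, so ◇r at z, so some w with Rzw has r; w=y, i.e. Rzy. By symmetry of the argument, Ryz.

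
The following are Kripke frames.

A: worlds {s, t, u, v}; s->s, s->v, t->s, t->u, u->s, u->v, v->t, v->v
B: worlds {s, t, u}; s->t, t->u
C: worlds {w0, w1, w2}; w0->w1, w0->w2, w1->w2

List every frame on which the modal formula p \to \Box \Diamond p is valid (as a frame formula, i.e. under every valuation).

none

This is the axiom for symmetry; its first-order frame correspondent is \forall x \forall y (Rxy \to Ryx).
A: fails — Ruv but not Rvu.
B: fails — Rtu but not Rut.
C: fails — Rw1w2 but not Rw2w1.
Valid on no frame.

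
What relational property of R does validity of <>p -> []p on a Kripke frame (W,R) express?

This is the CD axiom.
It corresponds to partial functionality: forall x forall y forall z (Rxy & Rxz -> y = z).

Partial functionality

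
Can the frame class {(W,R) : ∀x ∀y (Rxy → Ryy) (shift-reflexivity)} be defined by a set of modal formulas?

This is a Sahlqvist condition; the T□ axiom □(□r → r) defines it.

Definable; □(□r → r) defines it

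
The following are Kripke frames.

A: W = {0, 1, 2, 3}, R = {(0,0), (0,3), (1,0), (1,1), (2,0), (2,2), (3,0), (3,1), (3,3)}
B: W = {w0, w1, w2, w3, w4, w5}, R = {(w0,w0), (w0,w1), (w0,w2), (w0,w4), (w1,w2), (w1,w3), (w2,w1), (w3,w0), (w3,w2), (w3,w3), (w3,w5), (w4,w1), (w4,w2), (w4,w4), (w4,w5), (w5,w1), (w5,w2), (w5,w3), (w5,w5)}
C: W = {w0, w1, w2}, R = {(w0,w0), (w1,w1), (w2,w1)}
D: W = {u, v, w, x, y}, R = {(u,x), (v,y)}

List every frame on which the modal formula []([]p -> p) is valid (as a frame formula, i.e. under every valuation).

The schema corresponds to shift-reflexivity: forall x forall y (Rxy -> Ryy).
A: holds.
B: fails — Rw0w1 but not Rw1w1.
C: holds.
D: fails — Rvy but not Ryy.

A, C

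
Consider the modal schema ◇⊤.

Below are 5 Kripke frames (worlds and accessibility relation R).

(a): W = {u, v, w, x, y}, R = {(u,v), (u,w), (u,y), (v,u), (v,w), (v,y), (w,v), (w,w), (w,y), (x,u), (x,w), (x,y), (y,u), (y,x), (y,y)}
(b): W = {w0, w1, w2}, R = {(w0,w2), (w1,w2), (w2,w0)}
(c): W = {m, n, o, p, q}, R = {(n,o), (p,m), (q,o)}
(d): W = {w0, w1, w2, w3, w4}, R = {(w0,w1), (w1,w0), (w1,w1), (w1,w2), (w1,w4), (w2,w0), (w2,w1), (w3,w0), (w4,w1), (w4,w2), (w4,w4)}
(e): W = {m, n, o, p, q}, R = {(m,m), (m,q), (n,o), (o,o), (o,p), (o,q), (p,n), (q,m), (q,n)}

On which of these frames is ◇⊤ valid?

This is the axiom for seriality; its first-order frame correspondent is ∀x ∃y Rxy.
(a): holds.
(b): holds.
(c): fails — world m has no successor.
(d): holds.
(e): holds.

(a), (b), (d), (e)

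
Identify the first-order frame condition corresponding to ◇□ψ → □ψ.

This is frame-equivalent to ◇ψ → □◇ψ (substitute ¬ψ for ψ and contrapose).
Suppose ◇ψ→□◇ψ is valid. Take Rxy, Rxz and set V(ψ)={y}. Then ◇ψ at x, so □◇ψ at x, so ◇ψ at z, so some w with Rzw has ψ; w=y, i.e. Rzy. By symmetry of the argument, Ryz.

The Euclidean property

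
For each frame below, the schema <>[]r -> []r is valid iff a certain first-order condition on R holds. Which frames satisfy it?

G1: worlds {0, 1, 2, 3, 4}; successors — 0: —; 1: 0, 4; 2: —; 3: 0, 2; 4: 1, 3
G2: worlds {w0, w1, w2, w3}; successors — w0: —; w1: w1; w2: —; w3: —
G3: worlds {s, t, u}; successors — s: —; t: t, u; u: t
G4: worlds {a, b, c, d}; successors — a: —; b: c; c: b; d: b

G2

The schema corresponds to the Euclidean property: forall x forall y forall z (Rxy & Rxz -> Ryz).
G1: fails — R10 and R10 but not R00.
G2: satisfies the condition.
G3: fails — Rtu and Rtu but not Ruu.
G4: fails — Rbc and Rbc but not Rcc.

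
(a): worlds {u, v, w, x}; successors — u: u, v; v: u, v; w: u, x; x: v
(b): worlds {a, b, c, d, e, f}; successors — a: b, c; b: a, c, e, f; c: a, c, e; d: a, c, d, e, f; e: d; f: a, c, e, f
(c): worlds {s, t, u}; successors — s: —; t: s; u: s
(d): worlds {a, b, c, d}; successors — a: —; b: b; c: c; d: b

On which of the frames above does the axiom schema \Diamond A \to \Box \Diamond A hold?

The schema corresponds to the Euclidean property: \forall x \forall y \forall z (Rxy \wedge Rxz \to Ryz).
(a): fails — Rwu and Rwx but not Rux.
(b): fails — Rab and Rab but not Rbb.
(c): fails — Rts and Rts but not Rss.
(d): holds.

(d)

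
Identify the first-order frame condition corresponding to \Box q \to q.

Suppose □q→q is valid. At any x set V(q)={w : Rxw}. Then □q holds at x, so q holds at x, i.e. Rxx.
The converse is a direct semantic check.
Frame condition: \forall x Rxx.

reflexivity: \forall x Rxx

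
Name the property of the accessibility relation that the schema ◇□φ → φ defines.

Symmetry

Replacing φ by ¬φ and contraposing gives the equivalent schema φ → □◇φ.
Suppose φ→□◇φ is valid. Take Rxy and set V(φ)={x}. Then φ at x, so □◇φ at x, so ◇φ at y, so some z with Ryz has φ; z=x, i.e. Ryx.
Conversely, any frame satisfying ∀x ∀y (Rxy → Ryx) validates the schema.
Frame condition: ∀x ∀y (Rxy → Ryx).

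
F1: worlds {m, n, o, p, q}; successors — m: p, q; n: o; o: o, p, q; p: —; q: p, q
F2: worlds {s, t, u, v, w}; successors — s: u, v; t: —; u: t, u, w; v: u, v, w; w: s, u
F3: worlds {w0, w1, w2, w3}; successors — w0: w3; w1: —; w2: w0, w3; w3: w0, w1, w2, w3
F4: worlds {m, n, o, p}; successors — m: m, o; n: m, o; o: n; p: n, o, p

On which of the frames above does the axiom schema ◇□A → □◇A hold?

none

The schema corresponds to convergence: ∀x ∀y ∀z (Rxy ∧ Rxz → ∃w (Ryw ∧ Rzw)).
F1: fails — Rmq and Rmp but q and p have no common successor.
F2: fails — Ruw and Rut but w and t have no common successor.
F3: fails — Rw3w1 and Rw3w1 but w1 and w1 have no common successor.
F4: fails — Rmo and Rmm but o and m have no common successor.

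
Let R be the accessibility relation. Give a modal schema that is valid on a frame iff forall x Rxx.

The condition is reflexivity. The T schema □s → s defines it.

□s → s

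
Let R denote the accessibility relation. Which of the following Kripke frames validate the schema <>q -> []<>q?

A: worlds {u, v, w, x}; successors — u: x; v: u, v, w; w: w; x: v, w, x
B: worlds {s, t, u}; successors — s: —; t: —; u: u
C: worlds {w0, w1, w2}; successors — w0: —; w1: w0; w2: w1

B

Frame correspondent (Sahlqvist): forall x forall y forall z (Rxy & Rxz -> Ryz) — i.e. the Euclidean property.
A: fails — Rvw and Rvv but not Rwv.
B: holds.
C: fails — Rw1w0 and Rw1w0 but not Rw0w0.
Valid on: B.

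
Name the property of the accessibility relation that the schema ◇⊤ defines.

◇⊤ holds at w iff w has a successor, so frame-validity of ◇⊤ is exactly seriality. Equivalently via □q → ◇q:
Suppose □q→◇q is valid. At any x set V(q)=W. Then □q at x, so ◇q at x, so x has a successor.

Seriality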